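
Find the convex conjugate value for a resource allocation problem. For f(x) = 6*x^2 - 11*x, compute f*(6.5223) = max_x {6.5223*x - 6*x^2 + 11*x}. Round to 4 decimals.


f*(y) = sup_x {y*x - a*x^2 - b*x} = sup_x {(y-b)*x - a*x^2}
FOC: (y - b) - 2a*x = 0 => x* = (y - b)/(2a)
x* = (6.5223 + 11)/(2*6) = 1.4602
f*(6.5223) = (y-b)^2/(4a) = (6.5223 + 11)^2/(4*6)
= 307.031/24 = 12.793


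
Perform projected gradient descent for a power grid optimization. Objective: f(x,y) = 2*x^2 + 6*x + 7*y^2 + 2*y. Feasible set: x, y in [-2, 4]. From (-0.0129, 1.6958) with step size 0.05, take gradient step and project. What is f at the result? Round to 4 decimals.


Step 1: Compute gradient at (-0.0129, 1.6958).
grad_x = 2*2*-0.0129 + 6 = 5.9484
grad_y = 2*7*1.6958 + 2 = 25.7412
Step 2: Gradient step.
x_raw = -0.0129 - 0.05*5.9484 = -0.3103
y_raw = 1.6958 - 0.05*25.7412 = 0.4087
Step 3: Project onto [-2, 4].
x_proj = clip(-0.3103) = -0.3103
y_proj = clip(0.4087) = 0.4087
Step 4: Evaluate f.
f(-0.3103, 0.4087) = 0.3176


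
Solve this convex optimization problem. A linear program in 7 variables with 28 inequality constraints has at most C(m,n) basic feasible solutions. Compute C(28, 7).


Each vertex corresponds to some choice of n active constraints out of m, so the number of vertices is at most C(m, n) = m! / (n!(m-n)!).
m = 28, n = 7
Numerator: 28 * 27 * 26 * 25 * 24 * 23 * 22
Denominator: 7! = 5040
C(28, 7) = 1184040


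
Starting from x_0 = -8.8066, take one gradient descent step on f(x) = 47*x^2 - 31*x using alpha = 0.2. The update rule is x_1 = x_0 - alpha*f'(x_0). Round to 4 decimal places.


We compute the gradient at x_0 and apply the update.
f'(x) = 94*x - 31
f'(-8.8066) = 94*-8.8066 - 31 = -858.8204
x_1 = -8.8066 - 0.2*-858.8204 = 162.9575


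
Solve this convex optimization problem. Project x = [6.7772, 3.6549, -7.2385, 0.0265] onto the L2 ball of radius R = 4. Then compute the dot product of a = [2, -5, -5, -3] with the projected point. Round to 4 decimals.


Step 1: Compute ||x|| (intermediates to 6 decimals).
||x|| = sqrt(6.7772^2 + 3.6549^2 + (-7.2385)^2 + 0.0265^2) = 10.568127
Step 2: Project.
Since ||x|| > R, scale = R/||x|| = 4/10.568127 = 0.378497, proj(x) = scale * x
proj(x) = [2.56515, 1.383369, -2.739751, 0.01003]
Step 3: Dot product.
a^T * proj(x) = 2*2.56515 - 5*1.383369 - 5*(-2.739751) - 3*0.01003 = 11.8821


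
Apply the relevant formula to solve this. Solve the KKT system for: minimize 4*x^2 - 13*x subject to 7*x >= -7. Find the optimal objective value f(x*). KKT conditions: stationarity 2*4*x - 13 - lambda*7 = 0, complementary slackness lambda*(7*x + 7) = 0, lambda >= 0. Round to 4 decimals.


Step 1: Try lambda = 0 (constraint inactive).
Stationarity: 2*4*x - 13 = 0
x* = 13/(2*4) = 1.625
Check constraint: 7*1.625 = 11.375 >= -7 -- satisfied.
Step 2: Compute optimal value.
f(x*) = 4*1.625^2 - 13*1.625 = -10.5625


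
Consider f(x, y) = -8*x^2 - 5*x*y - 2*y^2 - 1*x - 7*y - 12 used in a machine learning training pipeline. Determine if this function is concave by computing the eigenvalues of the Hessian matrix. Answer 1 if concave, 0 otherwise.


The Hessian of f(x,y) = -8*x^2 - 5*x*y - 2*y^2 - 1*x - 7*y - 12 is:
H = [[-16, -5], [-5, -4]]
Trace = -16 - 4 = -20
Determinant = -16*-4 - (-5)^2 = 39
Discriminant = (-20)^2 - 4*39 = 244.0
Eigenvalues: lambda_1 = -17.8102, lambda_2 = -2.1898
The function is concave.

1


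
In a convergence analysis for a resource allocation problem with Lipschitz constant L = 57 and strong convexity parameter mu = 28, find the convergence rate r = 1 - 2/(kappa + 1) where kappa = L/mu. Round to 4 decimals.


Step 1: Compute the condition number.
kappa = L/mu = 57/28 = 2.0357
Step 2: Compute the convergence rate.
r = 1 - 2/(kappa + 1) = 1 - 2*mu/(L + mu) = (L - mu)/(L + mu) = 29/85 = 0.3412


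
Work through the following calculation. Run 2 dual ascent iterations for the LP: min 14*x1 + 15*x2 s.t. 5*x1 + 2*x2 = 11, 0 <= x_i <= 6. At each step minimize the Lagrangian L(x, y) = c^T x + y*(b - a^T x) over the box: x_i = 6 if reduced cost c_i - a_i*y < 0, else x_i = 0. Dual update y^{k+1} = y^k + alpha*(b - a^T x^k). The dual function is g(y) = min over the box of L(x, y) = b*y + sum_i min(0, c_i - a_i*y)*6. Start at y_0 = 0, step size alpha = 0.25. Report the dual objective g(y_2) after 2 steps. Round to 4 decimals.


Dual ascent for LP: min 14*x1 + 15*x2, 5*x1 + 2*x2 = 11, 0 <= x_i <= 6
Step 1: y^k = 0.0, reduced costs: (14.0, 15.0)
  x^k = (0.0, 0.0), subgradient = b - a^T x = 11.0
  y^{k+1} = 0.0 + 0.25*11.0 = 2.75
Step 2: y^k = 2.75, reduced costs: (0.25, 9.5)
  x^k = (0.0, 0.0), subgradient = b - a^T x = 11.0
  y^{k+1} = 2.75 + 0.25*11.0 = 5.5
Dual objective at y_2 = 5.5: reduced costs (-13.5, 4.0), box minimizer x = (6.0, 0.0)
g(y_2) = b*y + (c1 - a1*y)*x1 + (c2 - a2*y)*x2 = 11*5.5 + (-13.5)*6.0 + 4.0*0.0 = 60.5 - 81.0 + 0.0 = -20.5


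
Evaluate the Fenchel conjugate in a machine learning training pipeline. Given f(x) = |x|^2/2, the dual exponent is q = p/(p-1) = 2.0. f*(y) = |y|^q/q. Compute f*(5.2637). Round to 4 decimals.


The conjugate exponent q satisfies 1/p + 1/q = 1.
p = 2, so q = 2/(2 - 1) = 2.0
|y|^q = 5.2637^2.0 = 27.7065
f*(5.2637) = 27.7065 / 2.0 = 13.8533


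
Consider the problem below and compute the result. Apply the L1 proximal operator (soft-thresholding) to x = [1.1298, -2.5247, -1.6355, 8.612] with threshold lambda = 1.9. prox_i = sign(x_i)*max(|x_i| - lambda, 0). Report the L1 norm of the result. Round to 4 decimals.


Soft-thresholding with lambda = 1.9:
prox(1.1298) = sign(1.1298)*max(|1.1298| - 1.9, 0) = 0.0
prox(-2.5247) = sign(-2.5247)*max(|-2.5247| - 1.9, 0) = -0.6247
prox(-1.6355) = sign(-1.6355)*max(|-1.6355| - 1.9, 0) = 0.0
prox(8.612) = sign(8.612)*max(|8.612| - 1.9, 0) = 6.712
prox(x) = [0.0, -0.6247, 0.0, 6.712]
||prox(x)||_1 = 0.0 + 0.6247 + 0.0 + 6.712 = 7.3367


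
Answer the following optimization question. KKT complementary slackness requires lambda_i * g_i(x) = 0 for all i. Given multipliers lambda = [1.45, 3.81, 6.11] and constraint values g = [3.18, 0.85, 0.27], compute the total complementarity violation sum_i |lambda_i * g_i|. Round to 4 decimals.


KKT complementary slackness check:
lambda_1 * g_1 = 1.45 * 3.18 = 4.611
lambda_2 * g_2 = 3.81 * 0.85 = 3.2385
lambda_3 * g_3 = 6.11 * 0.27 = 1.6497
Total violation = 4.611 + 3.2385 + 1.6497 = 9.4992


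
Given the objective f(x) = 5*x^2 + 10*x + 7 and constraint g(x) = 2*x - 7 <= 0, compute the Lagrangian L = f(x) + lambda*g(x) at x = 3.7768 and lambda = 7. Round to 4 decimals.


Step 1: Evaluate f(x).
f(3.7768) = 5*3.7768^2 + 10*3.7768 + 7 = 116.0891
Step 2: Evaluate g(x).
g(3.7768) = 2*3.7768 - 7 = 0.5536
Step 3: Compute Lagrangian.
L = 116.0891 + 7*0.5536 = 119.9643


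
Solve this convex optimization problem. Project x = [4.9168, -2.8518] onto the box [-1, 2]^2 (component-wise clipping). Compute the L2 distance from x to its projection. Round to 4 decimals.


Project each component onto [-1, 2].
clip(4.9168) = 2.0, clip(-2.8518) = -1.0
Projection = [2.0, -1.0]
Squared diffs: [8.5077, 3.4292]
Distance = sqrt(11.9369) = 3.455


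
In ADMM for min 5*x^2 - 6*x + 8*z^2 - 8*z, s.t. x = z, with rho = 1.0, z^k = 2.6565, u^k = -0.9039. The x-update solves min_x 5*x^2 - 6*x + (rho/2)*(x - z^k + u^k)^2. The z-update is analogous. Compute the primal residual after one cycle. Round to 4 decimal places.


ADMM iteration with rho = 1.0, z^k = 2.6565, u^k = -0.9039
Step 1: x-update.
Minimize 5*x^2 - 6*x + (1.0/2)*(x - 2.6565 - 0.9039)^2
FOC: (2*5 + 1.0)*x = 6 + 1.0*(2.6565 + 0.9039)
x^{k+1} = 0.8691
Step 2: z-update.
Minimize 8*z^2 - 8*z + (1.0/2)*(0.8691 - z - 0.9039)^2
FOC: (2*8 + 1.0)*z = 8 + 1.0*(0.8691 - 0.9039)
z^{k+1} = 0.4685
Step 3: u-update.
u^{k+1} = -0.9039 + 0.8691 - 0.4685 = -0.5033
Step 4: Primal residual = |0.8691 - 0.4685| = 0.4006


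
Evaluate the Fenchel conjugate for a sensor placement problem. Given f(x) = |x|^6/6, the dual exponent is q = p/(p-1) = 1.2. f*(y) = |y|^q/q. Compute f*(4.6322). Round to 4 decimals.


The conjugate exponent q satisfies 1/p + 1/q = 1.
p = 6, so q = 6/(6 - 1) = 1.2
|y|^q = 4.6322^1.2 = 6.2943
f*(4.6322) = 6.2943 / 1.2 = 5.2452


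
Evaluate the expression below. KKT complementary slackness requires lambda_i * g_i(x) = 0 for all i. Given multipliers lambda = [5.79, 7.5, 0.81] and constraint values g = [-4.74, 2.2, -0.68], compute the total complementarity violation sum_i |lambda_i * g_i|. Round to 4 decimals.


KKT complementary slackness check:
lambda_1 * g_1 = 5.79 * -4.74 = -27.4446
lambda_2 * g_2 = 7.5 * 2.2 = 16.5
lambda_3 * g_3 = 0.81 * -0.68 = -0.5508
Total violation = 27.4446 + 16.5 + 0.5508 = 44.4954


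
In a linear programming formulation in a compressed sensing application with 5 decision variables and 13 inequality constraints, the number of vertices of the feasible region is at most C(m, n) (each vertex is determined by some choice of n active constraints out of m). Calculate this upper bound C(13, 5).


Each vertex corresponds to some choice of n active constraints out of m, so the number of vertices is at most C(m, n) = m! / (n!(m-n)!).
m = 13, n = 5
Numerator: 13 * 12 * 11 * 10 * 9
Denominator: 5! = 120
C(13, 5) = 1287


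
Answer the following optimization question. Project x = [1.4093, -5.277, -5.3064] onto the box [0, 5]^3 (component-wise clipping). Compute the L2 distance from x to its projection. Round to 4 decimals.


Project each component onto [0, 5].
clip(1.4093) = 1.4093, clip(-5.277) = 0.0, clip(-5.3064) = 0.0
Projection = [1.4093, 0.0, 0.0]
Squared diffs: [0.0, 27.8467, 28.1579]
Distance = sqrt(56.0046) = 7.4836


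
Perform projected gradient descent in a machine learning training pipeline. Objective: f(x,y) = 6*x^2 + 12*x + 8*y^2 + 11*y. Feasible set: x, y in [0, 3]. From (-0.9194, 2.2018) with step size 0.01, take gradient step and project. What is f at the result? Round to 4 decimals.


Step 1: Compute gradient at (-0.9194, 2.2018).
grad_x = 2*6*-0.9194 + 12 = 0.9672
grad_y = 2*8*2.2018 + 11 = 46.2288
Step 2: Gradient step.
x_raw = -0.9194 - 0.01*0.9672 = -0.9291
y_raw = 2.2018 - 0.01*46.2288 = 1.7395
Step 3: Project onto [0, 3].
x_proj = clip(-0.9291) = 0.0
y_proj = clip(1.7395) = 1.7395
Step 4: Evaluate f.
f(0.0, 1.7395) = 43.3418


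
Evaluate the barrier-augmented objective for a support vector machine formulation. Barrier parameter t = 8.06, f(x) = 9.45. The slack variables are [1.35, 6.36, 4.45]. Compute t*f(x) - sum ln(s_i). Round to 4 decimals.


Step 1: Compute log-barrier.
ln values: [0.3001, 1.85, 1.4929]
phi = -(0.3001 + 1.85 + 1.4929) = -3.643
Step 2: Compute augmented objective.
t*f(x) = 8.06*9.45 = 76.167
Total = 76.167 - 3.643 = 72.524


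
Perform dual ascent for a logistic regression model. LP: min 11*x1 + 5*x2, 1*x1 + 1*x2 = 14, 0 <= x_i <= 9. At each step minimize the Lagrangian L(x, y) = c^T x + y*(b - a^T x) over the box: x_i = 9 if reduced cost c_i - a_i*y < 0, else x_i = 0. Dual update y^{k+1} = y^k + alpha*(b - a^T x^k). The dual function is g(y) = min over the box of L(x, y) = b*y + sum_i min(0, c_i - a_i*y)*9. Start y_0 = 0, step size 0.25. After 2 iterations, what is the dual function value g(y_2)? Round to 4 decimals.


Dual ascent for LP: min 11*x1 + 5*x2, 1*x1 + 1*x2 = 14, 0 <= x_i <= 9
Step 1: y^k = 0.0, reduced costs: (11.0, 5.0)
  x^k = (0.0, 0.0), subgradient = b - a^T x = 14.0
  y^{k+1} = 0.0 + 0.25*14.0 = 3.5
Step 2: y^k = 3.5, reduced costs: (7.5, 1.5)
  x^k = (0.0, 0.0), subgradient = b - a^T x = 14.0
  y^{k+1} = 3.5 + 0.25*14.0 = 7.0
Dual objective at y_2 = 7.0: reduced costs (4.0, -2.0), box minimizer x = (0.0, 9.0)
g(y_2) = b*y + (c1 - a1*y)*x1 + (c2 - a2*y)*x2 = 14*7.0 + 4.0*0.0 + (-2.0)*9.0 = 98.0 + 0.0 - 18.0 = 80.0


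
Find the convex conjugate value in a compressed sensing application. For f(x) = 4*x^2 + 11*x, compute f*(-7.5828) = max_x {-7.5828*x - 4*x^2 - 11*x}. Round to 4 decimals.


f*(y) = sup_x {y*x - a*x^2 - b*x} = sup_x {(y-b)*x - a*x^2}
FOC: (y - b) - 2a*x = 0 => x* = (y - b)/(2a)
x* = (-7.5828 - 11)/(2*4) = -2.3229
f*(-7.5828) = (y-b)^2/(4a) = (-7.5828 - 11)^2/(4*4)
= 345.3205/16 = 21.5825


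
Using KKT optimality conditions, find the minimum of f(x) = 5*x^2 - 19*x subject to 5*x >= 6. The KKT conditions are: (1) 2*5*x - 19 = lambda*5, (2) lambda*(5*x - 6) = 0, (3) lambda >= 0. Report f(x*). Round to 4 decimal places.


Step 1: Try lambda = 0 (constraint inactive).
Stationarity: 2*5*x - 19 = 0
x* = 19/(2*5) = 1.9
Check constraint: 5*1.9 = 9.5 >= 6 -- satisfied.
Step 2: Compute optimal value.
f(x*) = 5*1.9^2 - 19*1.9 = -18.05


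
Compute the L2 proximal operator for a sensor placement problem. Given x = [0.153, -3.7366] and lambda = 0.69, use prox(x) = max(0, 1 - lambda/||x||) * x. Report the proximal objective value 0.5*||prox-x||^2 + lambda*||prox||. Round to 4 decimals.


Step 1: Compute ||x||.
||x|| = 3.7397
Step 2: Compute scaling factor.
scale = max(0, 1 - 0.69/3.7397) = 0.8155
Step 3: prox(x) = [0.1248, -3.0472]
||prox(x)|| = 3.0497
Step 4: Proximal objective.
0.5*||prox-x||^2 = 0.2381
lambda*||prox|| = 2.1043
Total = 2.3424


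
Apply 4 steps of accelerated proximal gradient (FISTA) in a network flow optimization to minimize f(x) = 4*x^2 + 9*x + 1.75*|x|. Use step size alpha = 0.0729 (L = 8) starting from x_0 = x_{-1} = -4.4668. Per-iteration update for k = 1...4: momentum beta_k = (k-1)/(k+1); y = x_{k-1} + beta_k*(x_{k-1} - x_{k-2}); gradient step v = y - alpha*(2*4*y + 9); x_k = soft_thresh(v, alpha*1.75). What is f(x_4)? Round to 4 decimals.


FISTA on f(x) = 4*x^2 + 9*x + 1.75*|x|
L = 8, alpha = 0.0729
Iteration 1: beta = 0.0, y = -4.4668 + 0.0*(-4.4668 + 4.4668) = -4.4668
  grad(y) = -26.7344, v = y - alpha*grad = -2.5179
  prox(v) = soft_thresh(-2.5179, 0.1276) = -2.3903
Iteration 2: beta = 0.3333, y = -2.3903 + 0.3333*(-2.3903 + 4.4668) = -1.6981
  grad(y) = -4.5849, v = y - alpha*grad = -1.3639
  prox(v) = soft_thresh(-1.3639, 0.1276) = -1.2363
Iteration 3: beta = 0.5, y = -1.2363 + 0.5*(-1.2363 + 2.3903) = -0.6593
  grad(y) = 3.7256, v = y - alpha*grad = -0.9309
  prox(v) = soft_thresh(-0.9309, 0.1276) = -0.8033
Iteration 4: beta = 0.6, y = -0.8033 + 0.6*(-0.8033 + 1.2363) = -0.5435
  grad(y) = 4.6517, v = y - alpha*grad = -0.8826
  prox(v) = soft_thresh(-0.8826, 0.1276) = -0.7551
f(x_4) = 4*(-0.7551)^2 + 9*(-0.7551) + 1.75*|-0.7551| = -3.1937


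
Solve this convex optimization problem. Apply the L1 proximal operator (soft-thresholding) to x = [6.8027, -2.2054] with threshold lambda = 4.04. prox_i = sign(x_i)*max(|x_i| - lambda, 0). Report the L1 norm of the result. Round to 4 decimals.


Soft-thresholding with lambda = 4.04:
prox(6.8027) = sign(6.8027)*max(|6.8027| - 4.04, 0) = 2.7627
prox(-2.2054) = sign(-2.2054)*max(|-2.2054| - 4.04, 0) = 0.0
prox(x) = [2.7627, 0.0]
||prox(x)||_1 = 2.7627 + 0.0 = 2.7627


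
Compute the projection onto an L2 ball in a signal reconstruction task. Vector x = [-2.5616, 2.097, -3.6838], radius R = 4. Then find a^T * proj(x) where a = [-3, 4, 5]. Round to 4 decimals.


Step 1: Compute ||x|| (intermediates to 6 decimals).
||x|| = sqrt((-2.5616)^2 + 2.097^2 + (-3.6838)^2) = 4.952735
Step 2: Project.
Since ||x|| > R, scale = R/||x|| = 4/4.952735 = 0.807635, proj(x) = scale * x
proj(x) = [-2.068838, 1.693611, -2.975166]
Step 3: Dot product.
a^T * proj(x) = -3*(-2.068838) + 4*1.693611 + 5*(-2.975166) = -1.8949


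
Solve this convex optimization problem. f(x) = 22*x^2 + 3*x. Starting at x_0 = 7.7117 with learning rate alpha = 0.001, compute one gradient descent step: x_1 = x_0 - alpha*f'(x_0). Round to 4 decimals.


We compute the gradient at x_0 and apply the update.
f'(x) = 44*x + 3
f'(7.7117) = 44*7.7117 + 3 = 342.3148
x_1 = 7.7117 - 0.001*342.3148 = 7.3694


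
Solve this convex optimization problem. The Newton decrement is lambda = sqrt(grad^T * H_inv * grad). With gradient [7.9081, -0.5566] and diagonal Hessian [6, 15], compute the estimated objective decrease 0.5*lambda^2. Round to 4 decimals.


Step 1: H is diagonal, so H^(-1) * g = [1.318, -0.0371].
Step 2: g^T H^(-1) g = sum_i g_i^2 / H_ii
  = (7.9081)^2/6 + (-0.5566)^2/15
  = 10.423 + 0.0207 = 10.4437
Step 3: Objective decrease = 0.5 * g^T H^(-1) g = 5.2218


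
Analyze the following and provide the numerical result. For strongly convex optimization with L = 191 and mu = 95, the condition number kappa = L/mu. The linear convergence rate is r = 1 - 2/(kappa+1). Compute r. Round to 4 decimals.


Step 1: Compute the condition number.
kappa = L/mu = 191/95 = 2.0105
Step 2: Compute the convergence rate.
r = 1 - 2/(kappa + 1) = 1 - 2*mu/(L + mu) = (L - mu)/(L + mu) = 96/286 = 0.3357


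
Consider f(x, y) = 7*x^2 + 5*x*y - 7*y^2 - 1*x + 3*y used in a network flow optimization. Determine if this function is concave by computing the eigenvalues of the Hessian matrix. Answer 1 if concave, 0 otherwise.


The Hessian of f(x,y) = 7*x^2 + 5*x*y - 7*y^2 - 1*x + 3*y is:
H = [[14, 5], [5, -14]]
Trace = 14 - 14 = 0
Determinant = 14*-14 - (5)^2 = -221
Discriminant = (0)^2 - 4*-221 = 884.0
Eigenvalues: lambda_1 = -14.8661, lambda_2 = 14.8661
The function is not concave.

0


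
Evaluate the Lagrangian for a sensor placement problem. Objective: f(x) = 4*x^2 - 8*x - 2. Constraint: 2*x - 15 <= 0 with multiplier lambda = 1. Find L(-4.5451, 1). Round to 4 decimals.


Step 1: Evaluate f(x).
f(-4.5451) = 4*(-4.5451)^2 - 8*(-4.5451) - 2 = 116.9925
Step 2: Evaluate g(x).
g(-4.5451) = 2*-4.5451 - 15 = -24.0902
Step 3: Compute Lagrangian.
L = 116.9925 + 1*-24.0902 = 92.9023


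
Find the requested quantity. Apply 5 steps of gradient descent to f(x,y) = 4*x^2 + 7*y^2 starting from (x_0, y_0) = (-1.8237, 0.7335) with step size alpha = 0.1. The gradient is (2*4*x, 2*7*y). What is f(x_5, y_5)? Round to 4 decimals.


Gradient descent on f(x,y) = 4*x^2 + 7*y^2.
Starting point: (-1.8237, 0.7335), alpha = 0.1
Step 1: grad_x = 2*4*-1.8237 = -14.5896, grad_y = 2*7*0.7335 = 10.269
  x_1 = -1.8237 - 0.1*-14.5896 = -0.3647
  y_1 = 0.7335 - 0.1*10.269 = -0.2934
Step 2: grad_x = 2*4*-0.3647 = -2.9179, grad_y = 2*7*-0.2934 = -4.1076
  x_2 = -0.3647 - 0.1*-2.9179 = -0.0729
  y_2 = -0.2934 - 0.1*-4.1076 = 0.1174
Step 3: grad_x = 2*4*-0.0729 = -0.5836, grad_y = 2*7*0.1174 = 1.643
  x_3 = -0.0729 - 0.1*-0.5836 = -0.0146
  y_3 = 0.1174 - 0.1*1.643 = -0.0469
Step 4: grad_x = 2*4*-0.0146 = -0.1167, grad_y = 2*7*-0.0469 = -0.6572
  x_4 = -0.0146 - 0.1*-0.1167 = -0.0029
  y_4 = -0.0469 - 0.1*-0.6572 = 0.0188
Step 5: grad_x = 2*4*-0.0029 = -0.0233, grad_y = 2*7*0.0188 = 0.2629
  x_5 = -0.0029 - 0.1*-0.0233 = -0.0006
  y_5 = 0.0188 - 0.1*0.2629 = -0.0075
f(-0.0006, -0.0075) = 4*(-0.0006)^2 + 7*(-0.0075)^2 = 0.0004


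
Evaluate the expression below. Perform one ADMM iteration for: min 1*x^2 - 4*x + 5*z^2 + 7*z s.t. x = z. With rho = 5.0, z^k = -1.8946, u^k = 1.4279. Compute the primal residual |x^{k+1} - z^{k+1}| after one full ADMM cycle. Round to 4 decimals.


ADMM iteration with rho = 5.0, z^k = -1.8946, u^k = 1.4279
Step 1: x-update.
Minimize 1*x^2 - 4*x + (5.0/2)*(x + 1.8946 + 1.4279)^2
FOC: (2*1 + 5.0)*x = 4 + 5.0*(-1.8946 - 1.4279)
x^{k+1} = -1.8018
Step 2: z-update.
Minimize 5*z^2 + 7*z + (5.0/2)*(-1.8018 - z + 1.4279)^2
FOC: (2*5 + 5.0)*z = -7 + 5.0*(-1.8018 + 1.4279)
z^{k+1} = -0.5913
Step 3: u-update.
u^{k+1} = 1.4279 - 1.8018 + 0.5913 = 0.2174
Step 4: Primal residual = |-1.8018 + 0.5913| = 1.2105


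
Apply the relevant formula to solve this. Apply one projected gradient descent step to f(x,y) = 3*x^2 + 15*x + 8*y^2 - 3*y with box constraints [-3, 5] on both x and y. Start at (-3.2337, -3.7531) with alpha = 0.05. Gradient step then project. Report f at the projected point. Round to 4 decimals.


Step 1: Compute gradient at (-3.2337, -3.7531).
grad_x = 2*3*-3.2337 + 15 = -4.4022
grad_y = 2*8*-3.7531 - 3 = -63.0496
Step 2: Gradient step.
x_raw = -3.2337 - 0.05*-4.4022 = -3.0136
y_raw = -3.7531 - 0.05*-63.0496 = -0.6006
Step 3: Project onto [-3, 5].
x_proj = clip(-3.0136) = -3.0
y_proj = clip(-0.6006) = -0.6006
Step 4: Evaluate f.
f(-3.0, -0.6006) = -13.3122


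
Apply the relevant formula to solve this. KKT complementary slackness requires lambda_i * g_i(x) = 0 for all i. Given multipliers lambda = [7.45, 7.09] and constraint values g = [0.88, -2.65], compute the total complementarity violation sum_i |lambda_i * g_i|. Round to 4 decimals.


KKT complementary slackness check:
lambda_1 * g_1 = 7.45 * 0.88 = 6.556
lambda_2 * g_2 = 7.09 * -2.65 = -18.7885
Total violation = 6.556 + 18.7885 = 25.3445


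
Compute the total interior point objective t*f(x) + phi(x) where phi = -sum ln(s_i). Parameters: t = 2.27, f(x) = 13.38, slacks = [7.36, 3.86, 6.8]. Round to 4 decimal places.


Step 1: Compute log-barrier.
ln values: [1.9961, 1.3507, 1.9169]
phi = -(1.9961 + 1.3507 + 1.9169) = -5.2636
Step 2: Compute augmented objective.
t*f(x) = 2.27*13.38 = 30.3726
Total = 30.3726 - 5.2636 = 25.109


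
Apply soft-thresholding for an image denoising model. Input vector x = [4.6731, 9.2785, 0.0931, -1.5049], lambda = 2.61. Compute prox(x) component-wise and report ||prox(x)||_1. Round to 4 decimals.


Soft-thresholding with lambda = 2.61:
prox(4.6731) = sign(4.6731)*max(|4.6731| - 2.61, 0) = 2.0631
prox(9.2785) = sign(9.2785)*max(|9.2785| - 2.61, 0) = 6.6685
prox(0.0931) = sign(0.0931)*max(|0.0931| - 2.61, 0) = 0.0
prox(-1.5049) = sign(-1.5049)*max(|-1.5049| - 2.61, 0) = 0.0
prox(x) = [2.0631, 6.6685, 0.0, 0.0]
||prox(x)||_1 = 2.0631 + 6.6685 + 0.0 + 0.0 = 8.7316


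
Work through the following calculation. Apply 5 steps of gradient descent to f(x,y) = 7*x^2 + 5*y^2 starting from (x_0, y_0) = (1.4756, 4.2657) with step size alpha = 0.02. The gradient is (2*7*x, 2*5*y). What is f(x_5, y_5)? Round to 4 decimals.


Gradient descent on f(x,y) = 7*x^2 + 5*y^2.
Starting point: (1.4756, 4.2657), alpha = 0.02
Step 1: grad_x = 2*7*1.4756 = 20.6584, grad_y = 2*5*4.2657 = 42.657
  x_1 = 1.4756 - 0.02*20.6584 = 1.0624
  y_1 = 4.2657 - 0.02*42.657 = 3.4126
Step 2: grad_x = 2*7*1.0624 = 14.874, grad_y = 2*5*3.4126 = 34.1256
  x_2 = 1.0624 - 0.02*14.874 = 0.765
  y_2 = 3.4126 - 0.02*34.1256 = 2.73
Step 3: grad_x = 2*7*0.765 = 10.7093, grad_y = 2*5*2.73 = 27.3005
  x_3 = 0.765 - 0.02*10.7093 = 0.5508
  y_3 = 2.73 - 0.02*27.3005 = 2.184
Step 4: grad_x = 2*7*0.5508 = 7.7107, grad_y = 2*5*2.184 = 21.8404
  x_4 = 0.5508 - 0.02*7.7107 = 0.3966
  y_4 = 2.184 - 0.02*21.8404 = 1.7472
Step 5: grad_x = 2*7*0.3966 = 5.5517, grad_y = 2*5*1.7472 = 17.4723
  x_5 = 0.3966 - 0.02*5.5517 = 0.2855
  y_5 = 1.7472 - 0.02*17.4723 = 1.3978
f(0.2855, 1.3978) = 7*0.2855^2 + 5*1.3978^2 = 10.3396


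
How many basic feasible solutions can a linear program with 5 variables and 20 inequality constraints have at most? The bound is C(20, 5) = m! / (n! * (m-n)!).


Each vertex corresponds to some choice of n active constraints out of m, so the number of vertices is at most C(m, n) = m! / (n!(m-n)!).
m = 20, n = 5
Numerator: 20 * 19 * 18 * 17 * 16
Denominator: 5! = 120
C(20, 5) = 15504


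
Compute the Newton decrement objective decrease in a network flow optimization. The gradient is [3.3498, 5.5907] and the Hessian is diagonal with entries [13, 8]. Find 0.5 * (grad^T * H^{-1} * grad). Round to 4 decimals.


Step 1: H is diagonal, so H^(-1) * g = [0.2577, 0.6988].
Step 2: g^T H^(-1) g = sum_i g_i^2 / H_ii
  = (3.3498)^2/13 + (5.5907)^2/8
  = 0.8632 + 3.907 = 4.7702
Step 3: Objective decrease = 0.5 * g^T H^(-1) g = 2.3851


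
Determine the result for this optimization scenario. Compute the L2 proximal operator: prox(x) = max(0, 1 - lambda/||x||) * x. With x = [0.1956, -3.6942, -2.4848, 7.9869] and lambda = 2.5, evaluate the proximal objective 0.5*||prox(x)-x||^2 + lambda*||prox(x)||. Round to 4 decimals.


Step 1: Compute ||x||.
||x|| = 9.146
Step 2: Compute scaling factor.
scale = max(0, 1 - 2.5/9.146) = 0.7267
Step 3: prox(x) = [0.1421, -2.6844, -1.8056, 5.8037]
||prox(x)|| = 6.646
Step 4: Proximal objective.
0.5*||prox-x||^2 = 3.125
lambda*||prox|| = 16.615
Total = 19.7401


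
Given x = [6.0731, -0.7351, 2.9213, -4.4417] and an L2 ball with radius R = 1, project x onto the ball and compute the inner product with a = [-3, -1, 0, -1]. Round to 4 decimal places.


Step 1: Compute ||x|| (intermediates to 6 decimals).
||x|| = sqrt(6.0731^2 + (-0.7351)^2 + 2.9213^2 + (-4.4417)^2) = 8.104666
Step 2: Project.
Since ||x|| > R, scale = R/||x|| = 1/8.104666 = 0.123386, proj(x) = scale * x
proj(x) = [0.749336, -0.090701, 0.360448, -0.548044]
Step 3: Dot product.
a^T * proj(x) = -3*0.749336 - 1*(-0.090701) + 0*0.360448 - 1*(-0.548044) = -1.6093


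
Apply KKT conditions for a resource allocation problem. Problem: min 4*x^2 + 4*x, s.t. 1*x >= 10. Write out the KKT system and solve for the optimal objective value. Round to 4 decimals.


Step 1: Try lambda = 0 (constraint inactive).
x_unc = -4/(2*4) = -0.5
Check: 1*-0.5 = -0.5 < 10 -- violated!
Step 2: Constraint must be active: 1*x = 10
x* = 10/1 = 10.0
lambda = (2*4*10.0 + 4)/1 = 84.0
Step 3: Compute optimal value.
f(x*) = 4*10.0^2 + 4*10.0 = 440.0


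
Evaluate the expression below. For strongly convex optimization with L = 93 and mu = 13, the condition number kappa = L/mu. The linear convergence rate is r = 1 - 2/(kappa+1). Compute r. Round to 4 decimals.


Step 1: Compute the condition number.
kappa = L/mu = 93/13 = 7.1538
Step 2: Compute the convergence rate.
r = 1 - 2/(kappa + 1) = 1 - 2*mu/(L + mu) = (L - mu)/(L + mu) = 80/106 = 0.7547


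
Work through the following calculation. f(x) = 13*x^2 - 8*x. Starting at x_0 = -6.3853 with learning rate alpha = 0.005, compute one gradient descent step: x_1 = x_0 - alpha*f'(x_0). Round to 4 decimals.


We compute the gradient at x_0 and apply the update.
f'(x) = 26*x - 8
f'(-6.3853) = 26*-6.3853 - 8 = -174.0178
x_1 = -6.3853 - 0.005*-174.0178 = -5.5152


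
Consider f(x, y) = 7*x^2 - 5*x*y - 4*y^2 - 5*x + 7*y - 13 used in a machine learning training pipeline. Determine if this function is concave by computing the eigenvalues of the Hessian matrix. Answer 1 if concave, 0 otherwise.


The Hessian of f(x,y) = 7*x^2 - 5*x*y - 4*y^2 - 5*x + 7*y - 13 is:
H = [[14, -5], [-5, -8]]
Trace = 14 - 8 = 6
Determinant = 14*-8 - (-5)^2 = -137
Discriminant = (6)^2 - 4*-137 = 584.0
Eigenvalues: lambda_1 = -9.083, lambda_2 = 15.083
The function is not concave.

0


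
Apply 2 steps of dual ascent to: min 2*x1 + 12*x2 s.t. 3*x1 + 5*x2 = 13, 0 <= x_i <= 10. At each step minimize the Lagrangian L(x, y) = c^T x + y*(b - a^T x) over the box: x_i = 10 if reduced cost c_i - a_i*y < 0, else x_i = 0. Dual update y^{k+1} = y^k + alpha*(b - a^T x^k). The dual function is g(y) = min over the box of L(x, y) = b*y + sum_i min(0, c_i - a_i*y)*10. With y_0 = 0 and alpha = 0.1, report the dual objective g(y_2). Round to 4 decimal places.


Dual ascent for LP: min 2*x1 + 12*x2, 3*x1 + 5*x2 = 13, 0 <= x_i <= 10
Step 1: y^k = 0.0, reduced costs: (2.0, 12.0)
  x^k = (0.0, 0.0), subgradient = b - a^T x = 13.0
  y^{k+1} = 0.0 + 0.1*13.0 = 1.3
Step 2: y^k = 1.3, reduced costs: (-1.9, 5.5)
  x^k = (10.0, 0.0), subgradient = b - a^T x = -17.0
  y^{k+1} = 1.3 + 0.1*-17.0 = -0.4
Dual objective at y_2 = -0.4: reduced costs (3.2, 14.0), box minimizer x = (0.0, 0.0)
g(y_2) = b*y + (c1 - a1*y)*x1 + (c2 - a2*y)*x2 = 13*(-0.4) + 3.2*0.0 + 14.0*0.0 = -5.2 + 0.0 + 0.0 = -5.2


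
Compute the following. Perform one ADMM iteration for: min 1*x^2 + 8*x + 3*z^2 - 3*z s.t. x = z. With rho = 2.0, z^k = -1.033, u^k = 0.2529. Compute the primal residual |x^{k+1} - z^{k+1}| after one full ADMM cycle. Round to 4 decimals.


ADMM iteration with rho = 2.0, z^k = -1.033, u^k = 0.2529
Step 1: x-update.
Minimize 1*x^2 + 8*x + (2.0/2)*(x + 1.033 + 0.2529)^2
FOC: (2*1 + 2.0)*x = -8 + 2.0*(-1.033 - 0.2529)
x^{k+1} = -2.643
Step 2: z-update.
Minimize 3*z^2 - 3*z + (2.0/2)*(-2.643 - z + 0.2529)^2
FOC: (2*3 + 2.0)*z = 3 + 2.0*(-2.643 + 0.2529)
z^{k+1} = -0.2225
Step 3: u-update.
u^{k+1} = 0.2529 - 2.643 + 0.2225 = -2.1675
Step 4: Primal residual = |-2.643 + 0.2225| = 2.4204


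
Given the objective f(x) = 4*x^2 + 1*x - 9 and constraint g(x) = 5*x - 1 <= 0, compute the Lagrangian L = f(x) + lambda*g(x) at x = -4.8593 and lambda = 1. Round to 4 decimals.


Step 1: Evaluate f(x).
f(-4.8593) = 4*(-4.8593)^2 + 1*(-4.8593) - 9 = 80.5919
Step 2: Evaluate g(x).
g(-4.8593) = 5*-4.8593 - 1 = -25.2965
Step 3: Compute Lagrangian.
L = 80.5919 + 1*-25.2965 = 55.2954


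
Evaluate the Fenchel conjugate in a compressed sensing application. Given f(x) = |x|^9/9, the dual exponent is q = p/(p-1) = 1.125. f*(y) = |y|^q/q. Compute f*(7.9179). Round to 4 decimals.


The conjugate exponent q satisfies 1/p + 1/q = 1.
p = 9, so q = 9/(9 - 1) = 1.125
|y|^q = 7.9179^1.125 = 10.255
f*(7.9179) = 10.255 / 1.125 = 9.1156


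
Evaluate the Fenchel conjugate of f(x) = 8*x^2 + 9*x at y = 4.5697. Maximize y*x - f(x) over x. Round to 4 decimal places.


f*(y) = sup_x {y*x - a*x^2 - b*x} = sup_x {(y-b)*x - a*x^2}
FOC: (y - b) - 2a*x = 0 => x* = (y - b)/(2a)
x* = (4.5697 - 9)/(2*8) = -0.2769
f*(4.5697) = (y-b)^2/(4a) = (4.5697 - 9)^2/(4*8)
= 19.6276/32 = 0.6134


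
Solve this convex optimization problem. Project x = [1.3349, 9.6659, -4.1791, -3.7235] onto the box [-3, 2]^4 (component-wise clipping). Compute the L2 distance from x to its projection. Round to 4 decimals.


Project each component onto [-3, 2].
clip(1.3349) = 1.3349, clip(9.6659) = 2.0, clip(-4.1791) = -3.0, clip(-3.7235) = -3.0
Projection = [1.3349, 2.0, -3.0, -3.0]
Squared diffs: [0.0, 58.766, 1.3903, 0.5235]
Distance = sqrt(60.6798) = 7.7897


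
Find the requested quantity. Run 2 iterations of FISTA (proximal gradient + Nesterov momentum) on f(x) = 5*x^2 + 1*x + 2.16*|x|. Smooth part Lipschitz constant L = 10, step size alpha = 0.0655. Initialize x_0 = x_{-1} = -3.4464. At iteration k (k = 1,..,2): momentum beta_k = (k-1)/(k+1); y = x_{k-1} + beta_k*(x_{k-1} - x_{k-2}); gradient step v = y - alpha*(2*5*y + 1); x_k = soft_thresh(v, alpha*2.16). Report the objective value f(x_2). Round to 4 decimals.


FISTA on f(x) = 5*x^2 + 1*x + 2.16*|x|
L = 10, alpha = 0.0655
Iteration 1: beta = 0.0, y = -3.4464 + 0.0*(-3.4464 + 3.4464) = -3.4464
  grad(y) = -33.464, v = y - alpha*grad = -1.2545
  prox(v) = soft_thresh(-1.2545, 0.1415) = -1.113
Iteration 2: beta = 0.3333, y = -1.113 + 0.3333*(-1.113 + 3.4464) = -0.3352
  grad(y) = -2.3524, v = y - alpha*grad = -0.1812
  prox(v) = soft_thresh(-0.1812, 0.1415) = -0.0397
f(x_2) = 5*(-0.0397)^2 + 1*(-0.0397) + 2.16*|-0.0397| = 0.0539


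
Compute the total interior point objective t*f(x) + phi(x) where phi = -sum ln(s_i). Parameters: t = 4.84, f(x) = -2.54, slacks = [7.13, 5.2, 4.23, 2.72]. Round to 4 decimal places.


Step 1: Compute log-barrier.
ln values: [1.9643, 1.6487, 1.4422, 1.0006]
phi = -(1.9643 + 1.6487 + 1.4422 + 1.0006) = -6.0558
Step 2: Compute augmented objective.
t*f(x) = 4.84*-2.54 = -12.2936
Total = -12.2936 - 6.0558 = -18.3494


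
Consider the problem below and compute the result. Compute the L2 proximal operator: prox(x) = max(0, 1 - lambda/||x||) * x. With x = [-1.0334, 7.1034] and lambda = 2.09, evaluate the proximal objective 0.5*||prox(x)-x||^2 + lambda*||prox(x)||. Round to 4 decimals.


Step 1: Compute ||x||.
||x|| = 7.1782
Step 2: Compute scaling factor.
scale = max(0, 1 - 2.09/7.1782) = 0.7088
Step 3: prox(x) = [-0.7325, 5.0352]
||prox(x)|| = 5.0882
Step 4: Proximal objective.
0.5*||prox-x||^2 = 2.1841
lambda*||prox|| = 10.6343
Total = 12.8183


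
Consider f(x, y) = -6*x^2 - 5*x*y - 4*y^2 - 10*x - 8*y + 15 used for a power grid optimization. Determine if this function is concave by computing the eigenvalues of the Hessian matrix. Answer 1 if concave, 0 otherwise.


The Hessian of f(x,y) = -6*x^2 - 5*x*y - 4*y^2 - 10*x - 8*y + 15 is:
H = [[-12, -5], [-5, -8]]
Trace = -12 - 8 = -20
Determinant = -12*-8 - (-5)^2 = 71
Discriminant = (-20)^2 - 4*71 = 116.0
Eigenvalues: lambda_1 = -15.3852, lambda_2 = -4.6148
The function is concave.

1


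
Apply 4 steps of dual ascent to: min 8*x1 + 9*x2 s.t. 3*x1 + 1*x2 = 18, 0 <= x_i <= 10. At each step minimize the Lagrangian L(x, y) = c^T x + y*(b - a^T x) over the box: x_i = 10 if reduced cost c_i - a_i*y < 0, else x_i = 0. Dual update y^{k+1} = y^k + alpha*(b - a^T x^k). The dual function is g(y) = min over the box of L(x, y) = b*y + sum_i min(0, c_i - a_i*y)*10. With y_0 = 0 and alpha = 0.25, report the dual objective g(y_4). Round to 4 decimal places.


Dual ascent for LP: min 8*x1 + 9*x2, 3*x1 + 1*x2 = 18, 0 <= x_i <= 10
Step 1: y^k = 0.0, reduced costs: (8.0, 9.0)
  x^k = (0.0, 0.0), subgradient = b - a^T x = 18.0
  y^{k+1} = 0.0 + 0.25*18.0 = 4.5
Step 2: y^k = 4.5, reduced costs: (-5.5, 4.5)
  x^k = (10.0, 0.0), subgradient = b - a^T x = -12.0
  y^{k+1} = 4.5 + 0.25*-12.0 = 1.5
Step 3: y^k = 1.5, reduced costs: (3.5, 7.5)
  x^k = (0.0, 0.0), subgradient = b - a^T x = 18.0
  y^{k+1} = 1.5 + 0.25*18.0 = 6.0
Step 4: y^k = 6.0, reduced costs: (-10.0, 3.0)
  x^k = (10.0, 0.0), subgradient = b - a^T x = -12.0
  y^{k+1} = 6.0 + 0.25*-12.0 = 3.0
Dual objective at y_4 = 3.0: reduced costs (-1.0, 6.0), box minimizer x = (10.0, 0.0)
g(y_4) = b*y + (c1 - a1*y)*x1 + (c2 - a2*y)*x2 = 18*3.0 + (-1.0)*10.0 + 6.0*0.0 = 54.0 - 10.0 + 0.0 = 44.0


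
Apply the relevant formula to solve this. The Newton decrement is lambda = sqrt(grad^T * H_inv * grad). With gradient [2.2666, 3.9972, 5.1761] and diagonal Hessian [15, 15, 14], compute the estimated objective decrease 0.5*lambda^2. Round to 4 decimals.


Step 1: H is diagonal, so H^(-1) * g = [0.1511, 0.2665, 0.3697].
Step 2: g^T H^(-1) g = sum_i g_i^2 / H_ii
  = (2.2666)^2/15 + (3.9972)^2/15 + (5.1761)^2/14
  = 0.3425 + 1.0652 + 1.9137 = 3.3214
Step 3: Objective decrease = 0.5 * g^T H^(-1) g = 1.6607


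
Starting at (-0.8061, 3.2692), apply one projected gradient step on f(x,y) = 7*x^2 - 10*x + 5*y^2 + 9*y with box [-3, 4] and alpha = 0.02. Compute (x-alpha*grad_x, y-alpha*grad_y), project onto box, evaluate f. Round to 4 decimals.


Step 1: Compute gradient at (-0.8061, 3.2692).
grad_x = 2*7*-0.8061 - 10 = -21.2854
grad_y = 2*5*3.2692 + 9 = 41.692
Step 2: Gradient step.
x_raw = -0.8061 - 0.02*-21.2854 = -0.3804
y_raw = 3.2692 - 0.02*41.692 = 2.4354
Step 3: Project onto [-3, 4].
x_proj = clip(-0.3804) = -0.3804
y_proj = clip(2.4354) = 2.4354
Step 4: Evaluate f.
f(-0.3804, 2.4354) = 56.3899


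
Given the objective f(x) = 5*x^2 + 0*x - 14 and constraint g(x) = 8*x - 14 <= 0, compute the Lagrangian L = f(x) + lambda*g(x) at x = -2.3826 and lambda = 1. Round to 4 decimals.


Step 1: Evaluate f(x).
f(-2.3826) = 5*(-2.3826)^2 + 0*(-2.3826) - 14 = 14.3839
Step 2: Evaluate g(x).
g(-2.3826) = 8*-2.3826 - 14 = -33.0608
Step 3: Compute Lagrangian.
L = 14.3839 + 1*-33.0608 = -18.6769


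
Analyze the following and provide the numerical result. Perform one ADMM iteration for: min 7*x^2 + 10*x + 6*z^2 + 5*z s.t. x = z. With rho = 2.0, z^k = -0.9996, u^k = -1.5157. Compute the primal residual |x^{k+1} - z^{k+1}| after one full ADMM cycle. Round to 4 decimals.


ADMM iteration with rho = 2.0, z^k = -0.9996, u^k = -1.5157
Step 1: x-update.
Minimize 7*x^2 + 10*x + (2.0/2)*(x + 0.9996 - 1.5157)^2
FOC: (2*7 + 2.0)*x = -10 + 2.0*(-0.9996 + 1.5157)
x^{k+1} = -0.5605
Step 2: z-update.
Minimize 6*z^2 + 5*z + (2.0/2)*(-0.5605 - z - 1.5157)^2
FOC: (2*6 + 2.0)*z = -5 + 2.0*(-0.5605 - 1.5157)
z^{k+1} = -0.6537
Step 3: u-update.
u^{k+1} = -1.5157 - 0.5605 + 0.6537 = -1.4224
Step 4: Primal residual = |-0.5605 + 0.6537| = 0.0933


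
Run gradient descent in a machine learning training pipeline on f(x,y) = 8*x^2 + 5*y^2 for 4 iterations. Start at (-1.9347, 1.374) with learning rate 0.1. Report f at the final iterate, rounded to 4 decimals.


Gradient descent on f(x,y) = 8*x^2 + 5*y^2.
Starting point: (-1.9347, 1.374), alpha = 0.1
Step 1: grad_x = 2*8*-1.9347 = -30.9552, grad_y = 2*5*1.374 = 13.74
  x_1 = -1.9347 - 0.1*-30.9552 = 1.1608
  y_1 = 1.374 - 0.1*13.74 = -0.0
Step 2: grad_x = 2*8*1.1608 = 18.5731, grad_y = 2*5*-0.0 = -0.0
  x_2 = 1.1608 - 0.1*18.5731 = -0.6965
  y_2 = -0.0 - 0.1*-0.0 = 0.0
Step 3: grad_x = 2*8*-0.6965 = -11.1439, grad_y = 2*5*0.0 = 0.0
  x_3 = -0.6965 - 0.1*-11.1439 = 0.4179
  y_3 = 0.0 - 0.1*0.0 = 0.0
Step 4: grad_x = 2*8*0.4179 = 6.6863, grad_y = 2*5*0.0 = 0.0
  x_4 = 0.4179 - 0.1*6.6863 = -0.2507
  y_4 = 0.0 - 0.1*0.0 = 0.0
f(-0.2507, 0.0) = 8*(-0.2507)^2 + 5*0.0^2 = 0.503


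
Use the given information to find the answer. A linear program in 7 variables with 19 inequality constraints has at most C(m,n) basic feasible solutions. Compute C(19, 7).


Each vertex corresponds to some choice of n active constraints out of m, so the number of vertices is at most C(m, n) = m! / (n!(m-n)!).
m = 19, n = 7
Numerator: 19 * 18 * 17 * 16 * 15 * 14 * 13
Denominator: 7! = 5040
C(19, 7) = 50388


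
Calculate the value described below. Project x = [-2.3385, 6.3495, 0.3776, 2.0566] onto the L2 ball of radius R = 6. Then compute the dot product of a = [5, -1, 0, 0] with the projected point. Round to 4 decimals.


Step 1: Compute ||x|| (intermediates to 6 decimals).
||x|| = sqrt((-2.3385)^2 + 6.3495^2 + 0.3776^2 + 2.0566^2) = 7.082155
Step 2: Project.
Since ||x|| > R, scale = R/||x|| = 6/7.082155 = 0.8472, proj(x) = scale * x
proj(x) = [-1.981177, 5.379296, 0.319903, 1.742352]
Step 3: Dot product.
a^T * proj(x) = 5*(-1.981177) - 1*5.379296 + 0*0.319903 + 0*1.742352 = -15.2852


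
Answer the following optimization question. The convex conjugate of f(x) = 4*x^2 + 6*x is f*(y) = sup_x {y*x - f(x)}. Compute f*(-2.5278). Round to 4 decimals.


f*(y) = sup_x {y*x - a*x^2 - b*x} = sup_x {(y-b)*x - a*x^2}
FOC: (y - b) - 2a*x = 0 => x* = (y - b)/(2a)
x* = (-2.5278 - 6)/(2*4) = -1.066
f*(-2.5278) = (y-b)^2/(4a) = (-2.5278 - 6)^2/(4*4)
= 72.7234/16 = 4.5452


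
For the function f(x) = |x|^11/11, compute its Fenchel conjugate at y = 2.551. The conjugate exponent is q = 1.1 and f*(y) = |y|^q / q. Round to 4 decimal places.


The conjugate exponent q satisfies 1/p + 1/q = 1.
p = 11, so q = 11/(11 - 1) = 1.1
|y|^q = 2.551^1.1 = 2.8014
f*(2.551) = 2.8014 / 1.1 = 2.5468


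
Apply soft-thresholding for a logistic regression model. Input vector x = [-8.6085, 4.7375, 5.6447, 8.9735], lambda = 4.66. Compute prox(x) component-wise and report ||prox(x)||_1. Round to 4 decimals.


Soft-thresholding with lambda = 4.66:
prox(-8.6085) = sign(-8.6085)*max(|-8.6085| - 4.66, 0) = -3.9485
prox(4.7375) = sign(4.7375)*max(|4.7375| - 4.66, 0) = 0.0775
prox(5.6447) = sign(5.6447)*max(|5.6447| - 4.66, 0) = 0.9847
prox(8.9735) = sign(8.9735)*max(|8.9735| - 4.66, 0) = 4.3135
prox(x) = [-3.9485, 0.0775, 0.9847, 4.3135]
||prox(x)||_1 = 3.9485 + 0.0775 + 0.9847 + 4.3135 = 9.3242


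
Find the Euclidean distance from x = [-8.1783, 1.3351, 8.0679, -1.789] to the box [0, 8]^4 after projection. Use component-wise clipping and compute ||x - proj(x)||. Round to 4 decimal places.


Project each component onto [0, 8].
clip(-8.1783) = 0.0, clip(1.3351) = 1.3351, clip(8.0679) = 8.0, clip(-1.789) = 0.0
Projection = [0.0, 1.3351, 8.0, 0.0]
Squared diffs: [66.8846, 0.0, 0.0046, 3.2005]
Distance = sqrt(70.0897) = 8.372


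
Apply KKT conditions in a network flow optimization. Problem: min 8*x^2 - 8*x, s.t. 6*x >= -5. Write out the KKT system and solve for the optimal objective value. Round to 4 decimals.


Step 1: Try lambda = 0 (constraint inactive).
Stationarity: 2*8*x - 8 = 0
x* = 8/(2*8) = 0.5
Check constraint: 6*0.5 = 3.0 >= -5 -- satisfied.
Step 2: Compute optimal value.
f(x*) = 8*0.5^2 - 8*0.5 = -2.0


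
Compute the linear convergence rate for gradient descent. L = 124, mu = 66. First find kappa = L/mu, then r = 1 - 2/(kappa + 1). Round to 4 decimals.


Step 1: Compute the condition number.
kappa = L/mu = 124/66 = 1.8788
Step 2: Compute the convergence rate.
r = 1 - 2/(kappa + 1) = 1 - 2*mu/(L + mu) = (L - mu)/(L + mu) = 58/190 = 0.3053


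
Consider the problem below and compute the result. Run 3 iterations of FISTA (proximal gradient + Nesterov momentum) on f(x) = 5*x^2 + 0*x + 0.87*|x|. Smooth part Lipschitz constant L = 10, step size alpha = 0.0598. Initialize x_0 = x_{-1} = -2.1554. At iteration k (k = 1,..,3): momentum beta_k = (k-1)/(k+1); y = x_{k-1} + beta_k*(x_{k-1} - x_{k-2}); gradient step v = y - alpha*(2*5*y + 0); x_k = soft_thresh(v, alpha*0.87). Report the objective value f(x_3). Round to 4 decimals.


FISTA on f(x) = 5*x^2 + 0*x + 0.87*|x|
L = 10, alpha = 0.0598
Iteration 1: beta = 0.0, y = -2.1554 + 0.0*(-2.1554 + 2.1554) = -2.1554
  grad(y) = -21.554, v = y - alpha*grad = -0.8665
  prox(v) = soft_thresh(-0.8665, 0.052) = -0.8144
Iteration 2: beta = 0.3333, y = -0.8144 + 0.3333*(-0.8144 + 2.1554) = -0.3675
  grad(y) = -3.6746, v = y - alpha*grad = -0.1477
  prox(v) = soft_thresh(-0.1477, 0.052) = -0.0957
Iteration 3: beta = 0.5, y = -0.0957 + 0.5*(-0.0957 + 0.8144) = 0.2637
  grad(y) = 2.6368, v = y - alpha*grad = 0.106
  prox(v) = soft_thresh(0.106, 0.052) = 0.054
f(x_3) = 5*0.054^2 + 0*0.054 + 0.87*|0.054| = 0.0615
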